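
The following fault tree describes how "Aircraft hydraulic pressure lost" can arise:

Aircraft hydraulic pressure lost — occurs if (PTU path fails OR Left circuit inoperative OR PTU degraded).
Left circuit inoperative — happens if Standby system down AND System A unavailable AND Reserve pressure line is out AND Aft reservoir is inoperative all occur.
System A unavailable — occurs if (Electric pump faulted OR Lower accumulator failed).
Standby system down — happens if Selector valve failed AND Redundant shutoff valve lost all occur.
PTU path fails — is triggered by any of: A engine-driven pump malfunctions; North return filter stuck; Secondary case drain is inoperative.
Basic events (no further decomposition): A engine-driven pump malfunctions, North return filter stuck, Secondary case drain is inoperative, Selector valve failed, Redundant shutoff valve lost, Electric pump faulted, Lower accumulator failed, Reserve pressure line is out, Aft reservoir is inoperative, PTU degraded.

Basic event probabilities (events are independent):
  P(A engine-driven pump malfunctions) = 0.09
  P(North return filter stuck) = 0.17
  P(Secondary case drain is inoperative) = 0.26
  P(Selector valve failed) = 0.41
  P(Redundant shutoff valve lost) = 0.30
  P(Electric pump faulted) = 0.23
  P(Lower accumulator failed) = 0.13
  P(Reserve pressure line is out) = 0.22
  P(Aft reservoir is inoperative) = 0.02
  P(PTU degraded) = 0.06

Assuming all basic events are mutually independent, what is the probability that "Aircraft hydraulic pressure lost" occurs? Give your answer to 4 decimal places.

P(PTU path fails) [OR] = 1 − (1−0.09) × (1−0.17) × (1−0.26) = 0.441078
P(Standby system down) [AND] = 0.41 × 0.30 = 0.123000
P(System A unavailable) [OR] = 1 − (1−0.23) × (1−0.13) = 0.330100
P(Left circuit inoperative) [AND] = 0.123000 × 0.330100 × 0.22 × 0.02 = 0.000179
P(Aircraft hydraulic pressure lost) [OR] = 1 − (1−0.441078) × (1−0.000179) × (1−0.06) = 0.474707
Rounded to 4 decimal places: P(Aircraft hydraulic pressure lost) ≈ 0.4747.

0.4747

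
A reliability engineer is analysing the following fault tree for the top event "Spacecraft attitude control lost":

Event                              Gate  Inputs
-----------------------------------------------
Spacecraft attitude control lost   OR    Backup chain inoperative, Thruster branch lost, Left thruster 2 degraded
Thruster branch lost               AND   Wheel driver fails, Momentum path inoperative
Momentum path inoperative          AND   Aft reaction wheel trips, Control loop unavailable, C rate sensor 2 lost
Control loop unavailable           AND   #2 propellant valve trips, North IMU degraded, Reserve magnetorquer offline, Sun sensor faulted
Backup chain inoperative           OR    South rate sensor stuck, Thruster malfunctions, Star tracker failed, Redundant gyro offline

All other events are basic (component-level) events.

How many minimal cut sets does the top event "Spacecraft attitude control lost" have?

6

Backup chain inoperative [OR]: union of children's cut sets → 4 cut set(s).
Control loop unavailable [AND]: one cut set from each child combined → 1 × 1 × 1 × 1 = 1 cut set(s).
Momentum path inoperative [AND]: one cut set from each child combined → 1 × 1 × 1 = 1 cut set(s).
Thruster branch lost [AND]: one cut set from each child combined → 1 × 1 = 1 cut set(s).
Spacecraft attitude control lost [OR]: union of children's cut sets → 6 cut set(s).
Minimal cut sets: {South rate sensor stuck}; {Thruster malfunctions}; {Star tracker failed}; {Redundant gyro offline}; {#2 propellant valve trips, Aft reaction wheel trips, C rate sensor 2 lost, North IMU degraded, Reserve magnetorquer offline, Sun sensor faulted, Wheel driver fails}; {Left thruster 2 degraded}.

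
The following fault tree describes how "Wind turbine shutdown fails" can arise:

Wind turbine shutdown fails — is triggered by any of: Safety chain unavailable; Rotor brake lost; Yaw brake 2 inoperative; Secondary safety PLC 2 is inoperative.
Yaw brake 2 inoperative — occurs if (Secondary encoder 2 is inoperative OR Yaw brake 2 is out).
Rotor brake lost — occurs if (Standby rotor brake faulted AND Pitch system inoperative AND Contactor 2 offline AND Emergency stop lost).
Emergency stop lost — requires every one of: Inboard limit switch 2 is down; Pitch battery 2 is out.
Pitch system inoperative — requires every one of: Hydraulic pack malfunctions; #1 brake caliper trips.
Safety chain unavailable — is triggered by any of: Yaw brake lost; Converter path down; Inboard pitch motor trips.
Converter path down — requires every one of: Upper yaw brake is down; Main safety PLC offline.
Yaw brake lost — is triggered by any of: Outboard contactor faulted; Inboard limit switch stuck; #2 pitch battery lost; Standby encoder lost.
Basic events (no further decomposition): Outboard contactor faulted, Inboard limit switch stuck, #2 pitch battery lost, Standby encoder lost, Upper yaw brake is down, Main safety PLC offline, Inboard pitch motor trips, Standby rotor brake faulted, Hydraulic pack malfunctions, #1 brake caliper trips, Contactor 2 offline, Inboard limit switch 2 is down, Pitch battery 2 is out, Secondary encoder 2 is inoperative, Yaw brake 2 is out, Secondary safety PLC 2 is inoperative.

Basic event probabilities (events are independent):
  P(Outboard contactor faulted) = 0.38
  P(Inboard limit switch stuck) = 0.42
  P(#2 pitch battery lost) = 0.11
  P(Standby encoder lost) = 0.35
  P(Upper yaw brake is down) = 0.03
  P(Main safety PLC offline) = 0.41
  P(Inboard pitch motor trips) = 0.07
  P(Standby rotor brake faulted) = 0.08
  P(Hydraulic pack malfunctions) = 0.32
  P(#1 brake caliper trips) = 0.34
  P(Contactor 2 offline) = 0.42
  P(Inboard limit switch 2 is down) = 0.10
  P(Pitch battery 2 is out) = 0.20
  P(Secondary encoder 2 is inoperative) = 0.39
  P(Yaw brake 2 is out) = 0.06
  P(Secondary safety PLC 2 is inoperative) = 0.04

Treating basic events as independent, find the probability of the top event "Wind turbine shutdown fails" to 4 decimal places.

0.8948

P(Yaw brake lost) [OR] = 1 − (1−0.38) × (1−0.42) × (1−0.11) × (1−0.35) = 0.791971
P(Converter path down) [AND] = 0.03 × 0.41 = 0.012300
P(Safety chain unavailable) [OR] = 1 − (1−0.791971) × (1−0.012300) × (1−0.07) = 0.808913
P(Pitch system inoperative) [AND] = 0.32 × 0.34 = 0.108800
P(Emergency stop lost) [AND] = 0.10 × 0.20 = 0.020000
P(Rotor brake lost) [AND] = 0.08 × 0.108800 × 0.42 × 0.020000 = 0.000073
P(Yaw brake 2 inoperative) [OR] = 1 − (1−0.39) × (1−0.06) = 0.426600
P(Wind turbine shutdown fails) [OR] = 1 − (1−0.808913) × (1−0.000073) × (1−0.426600) × (1−0.04) = 0.894821
Rounded to 4 decimal places: P(Wind turbine shutdown fails) ≈ 0.8948.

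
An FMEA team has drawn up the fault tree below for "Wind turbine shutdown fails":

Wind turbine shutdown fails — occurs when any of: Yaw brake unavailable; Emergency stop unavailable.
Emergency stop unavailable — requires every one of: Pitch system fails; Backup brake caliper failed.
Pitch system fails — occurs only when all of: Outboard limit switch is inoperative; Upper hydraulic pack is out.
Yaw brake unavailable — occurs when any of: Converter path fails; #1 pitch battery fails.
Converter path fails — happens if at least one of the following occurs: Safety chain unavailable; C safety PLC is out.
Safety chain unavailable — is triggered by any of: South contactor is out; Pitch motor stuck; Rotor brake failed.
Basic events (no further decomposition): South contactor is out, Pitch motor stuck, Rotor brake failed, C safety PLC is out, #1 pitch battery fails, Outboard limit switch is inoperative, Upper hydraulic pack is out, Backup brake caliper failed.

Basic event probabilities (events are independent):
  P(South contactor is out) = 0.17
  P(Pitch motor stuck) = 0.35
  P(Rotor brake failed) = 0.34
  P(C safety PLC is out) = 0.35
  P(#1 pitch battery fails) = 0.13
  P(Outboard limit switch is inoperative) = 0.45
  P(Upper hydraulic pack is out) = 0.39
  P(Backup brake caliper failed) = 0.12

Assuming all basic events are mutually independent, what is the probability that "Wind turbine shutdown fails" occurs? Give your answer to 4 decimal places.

P(Safety chain unavailable) [OR] = 1 − (1−0.17) × (1−0.35) × (1−0.34) = 0.643930
P(Converter path fails) [OR] = 1 − (1−0.643930) × (1−0.35) = 0.768555
P(Yaw brake unavailable) [OR] = 1 − (1−0.768555) × (1−0.13) = 0.798643
P(Pitch system fails) [AND] = 0.45 × 0.39 = 0.175500
P(Emergency stop unavailable) [AND] = 0.175500 × 0.12 = 0.021060
P(Wind turbine shutdown fails) [OR] = 1 − (1−0.798643) × (1−0.021060) = 0.802884
Rounded to 4 decimal places: P(Wind turbine shutdown fails) ≈ 0.8029.

0.8029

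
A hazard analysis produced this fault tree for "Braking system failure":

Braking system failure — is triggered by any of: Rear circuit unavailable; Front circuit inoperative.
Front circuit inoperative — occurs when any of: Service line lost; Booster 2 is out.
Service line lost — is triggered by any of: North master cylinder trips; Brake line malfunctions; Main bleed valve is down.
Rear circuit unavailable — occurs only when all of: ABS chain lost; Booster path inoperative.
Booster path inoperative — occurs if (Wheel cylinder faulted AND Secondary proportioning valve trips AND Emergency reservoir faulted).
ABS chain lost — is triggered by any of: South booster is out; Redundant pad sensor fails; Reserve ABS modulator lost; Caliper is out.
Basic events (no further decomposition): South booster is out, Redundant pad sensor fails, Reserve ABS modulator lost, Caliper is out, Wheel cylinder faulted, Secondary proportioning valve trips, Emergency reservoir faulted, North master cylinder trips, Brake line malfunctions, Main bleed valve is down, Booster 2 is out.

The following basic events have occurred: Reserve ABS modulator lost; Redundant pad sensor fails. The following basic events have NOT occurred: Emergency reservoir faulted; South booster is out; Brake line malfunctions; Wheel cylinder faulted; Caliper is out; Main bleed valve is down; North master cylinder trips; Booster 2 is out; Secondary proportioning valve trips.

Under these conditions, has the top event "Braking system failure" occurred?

No

ABS chain lost [OR]: South booster is out=not, Redundant pad sensor fails=occurs, Reserve ABS modulator lost=occurs, Caliper is out=not → at least one input occurs → occurs.
Booster path inoperative [AND]: Wheel cylinder faulted=not, Secondary proportioning valve trips=not, Emergency reservoir faulted=not → not all inputs occur → does not occur.
Rear circuit unavailable [AND]: ABS chain lost=occurs, Booster path inoperative=not → not all inputs occur → does not occur.
Service line lost [OR]: North master cylinder trips=not, Brake line malfunctions=not, Main bleed valve is down=not → no input occurs → does not occur.
Front circuit inoperative [OR]: Service line lost=not, Booster 2 is out=not → no input occurs → does not occur.
Braking system failure [OR]: Rear circuit unavailable=not, Front circuit inoperative=not → no input occurs → does not occur.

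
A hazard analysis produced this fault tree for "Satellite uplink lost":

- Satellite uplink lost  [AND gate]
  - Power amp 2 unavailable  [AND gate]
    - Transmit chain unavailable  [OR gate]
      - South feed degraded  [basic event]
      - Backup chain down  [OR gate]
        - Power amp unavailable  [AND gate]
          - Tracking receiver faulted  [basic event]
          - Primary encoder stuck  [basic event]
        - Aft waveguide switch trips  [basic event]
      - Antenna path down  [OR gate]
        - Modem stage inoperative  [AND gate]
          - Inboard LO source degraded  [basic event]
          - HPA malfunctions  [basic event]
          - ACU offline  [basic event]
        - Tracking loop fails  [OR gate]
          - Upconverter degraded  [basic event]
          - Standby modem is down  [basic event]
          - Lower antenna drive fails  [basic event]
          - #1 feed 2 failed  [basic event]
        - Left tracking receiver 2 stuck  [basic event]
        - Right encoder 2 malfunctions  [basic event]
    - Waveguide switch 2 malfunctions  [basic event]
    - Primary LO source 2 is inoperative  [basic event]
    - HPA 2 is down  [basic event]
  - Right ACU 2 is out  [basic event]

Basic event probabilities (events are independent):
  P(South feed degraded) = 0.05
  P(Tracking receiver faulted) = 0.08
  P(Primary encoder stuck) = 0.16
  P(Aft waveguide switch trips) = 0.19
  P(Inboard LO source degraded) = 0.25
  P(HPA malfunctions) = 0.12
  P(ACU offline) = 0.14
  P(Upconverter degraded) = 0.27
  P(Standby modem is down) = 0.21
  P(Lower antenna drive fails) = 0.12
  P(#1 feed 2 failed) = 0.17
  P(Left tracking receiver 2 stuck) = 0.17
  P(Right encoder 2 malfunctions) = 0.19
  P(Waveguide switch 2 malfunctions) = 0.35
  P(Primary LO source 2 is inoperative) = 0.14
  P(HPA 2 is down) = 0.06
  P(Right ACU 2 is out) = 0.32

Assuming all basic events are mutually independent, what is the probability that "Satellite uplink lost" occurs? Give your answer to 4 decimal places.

P(Power amp unavailable) [AND] = 0.08 × 0.16 = 0.012800
P(Backup chain down) [OR] = 1 − (1−0.012800) × (1−0.19) = 0.200368
P(Modem stage inoperative) [AND] = 0.25 × 0.12 × 0.14 = 0.004200
P(Tracking loop fails) [OR] = 1 − (1−0.27) × (1−0.21) × (1−0.12) × (1−0.17) = 0.578778
P(Antenna path down) [OR] = 1 − (1−0.004200) × (1−0.578778) × (1−0.17) × (1−0.19) = 0.718002
P(Transmit chain unavailable) [OR] = 1 − (1−0.05) × (1−0.200368) × (1−0.718002) = 0.785780
P(Power amp 2 unavailable) [AND] = 0.785780 × 0.35 × 0.14 × 0.06 = 0.002310
P(Satellite uplink lost) [AND] = 0.002310 × 0.32 = 0.000739
Rounded to 4 decimal places: P(Satellite uplink lost) ≈ 0.0007.

0.0007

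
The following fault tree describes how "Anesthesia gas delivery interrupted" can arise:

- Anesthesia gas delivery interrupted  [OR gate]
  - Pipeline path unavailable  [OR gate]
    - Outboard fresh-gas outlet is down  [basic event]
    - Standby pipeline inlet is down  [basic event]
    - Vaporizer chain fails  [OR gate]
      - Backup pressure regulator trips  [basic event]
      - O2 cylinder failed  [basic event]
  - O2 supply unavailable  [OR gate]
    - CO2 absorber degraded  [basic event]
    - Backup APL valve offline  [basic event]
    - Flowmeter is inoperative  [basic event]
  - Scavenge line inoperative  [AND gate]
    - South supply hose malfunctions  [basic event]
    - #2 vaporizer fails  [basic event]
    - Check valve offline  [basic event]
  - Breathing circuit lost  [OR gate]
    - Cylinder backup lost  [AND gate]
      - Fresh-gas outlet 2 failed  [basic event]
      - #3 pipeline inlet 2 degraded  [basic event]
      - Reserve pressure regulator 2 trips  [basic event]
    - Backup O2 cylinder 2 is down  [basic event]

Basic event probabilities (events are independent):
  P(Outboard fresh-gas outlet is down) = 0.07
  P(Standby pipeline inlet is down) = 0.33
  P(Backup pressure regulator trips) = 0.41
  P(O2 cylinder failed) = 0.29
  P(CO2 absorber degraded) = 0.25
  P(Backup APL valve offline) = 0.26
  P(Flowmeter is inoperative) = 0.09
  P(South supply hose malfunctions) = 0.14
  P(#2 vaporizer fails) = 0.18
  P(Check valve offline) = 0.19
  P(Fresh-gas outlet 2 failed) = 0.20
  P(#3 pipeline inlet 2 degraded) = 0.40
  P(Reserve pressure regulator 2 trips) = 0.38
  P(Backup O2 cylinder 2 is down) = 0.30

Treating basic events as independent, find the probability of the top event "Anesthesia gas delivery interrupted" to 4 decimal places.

0.9110

P(Vaporizer chain fails) [OR] = 1 − (1−0.41) × (1−0.29) = 0.581100
P(Pipeline path unavailable) [OR] = 1 − (1−0.07) × (1−0.33) × (1−0.581100) = 0.738983
P(O2 supply unavailable) [OR] = 1 − (1−0.25) × (1−0.26) × (1−0.09) = 0.494950
P(Scavenge line inoperative) [AND] = 0.14 × 0.18 × 0.19 = 0.004788
P(Cylinder backup lost) [AND] = 0.20 × 0.40 × 0.38 = 0.030400
P(Breathing circuit lost) [OR] = 1 − (1−0.030400) × (1−0.30) = 0.321280
P(Anesthesia gas delivery interrupted) [OR] = 1 − (1−0.738983) × (1−0.494950) × (1−0.004788) × (1−0.321280) = 0.910955
Rounded to 4 decimal places: P(Anesthesia gas delivery interrupted) ≈ 0.9110.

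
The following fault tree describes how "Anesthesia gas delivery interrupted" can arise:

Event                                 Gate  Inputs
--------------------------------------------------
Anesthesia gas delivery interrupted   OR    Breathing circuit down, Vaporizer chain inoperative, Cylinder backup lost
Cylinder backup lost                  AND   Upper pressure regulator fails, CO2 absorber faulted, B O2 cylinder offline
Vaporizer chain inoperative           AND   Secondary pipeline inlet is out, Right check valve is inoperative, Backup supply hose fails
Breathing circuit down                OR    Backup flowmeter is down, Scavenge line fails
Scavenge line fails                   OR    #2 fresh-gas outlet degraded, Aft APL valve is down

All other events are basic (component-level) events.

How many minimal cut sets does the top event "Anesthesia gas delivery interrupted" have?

Scavenge line fails [OR]: union of children's cut sets → 2 cut set(s).
Breathing circuit down [OR]: union of children's cut sets → 3 cut set(s).
Vaporizer chain inoperative [AND]: one cut set from each child combined → 1 × 1 × 1 = 1 cut set(s).
Cylinder backup lost [AND]: one cut set from each child combined → 1 × 1 × 1 = 1 cut set(s).
Anesthesia gas delivery interrupted [OR]: union of children's cut sets → 5 cut set(s).
Minimal cut sets: {Backup flowmeter is down}; {#2 fresh-gas outlet degraded}; {Aft APL valve is down}; {Backup supply hose fails, Right check valve is inoperative, Secondary pipeline inlet is out}; {B O2 cylinder offline, CO2 absorber faulted, Upper pressure regulator fails}.

5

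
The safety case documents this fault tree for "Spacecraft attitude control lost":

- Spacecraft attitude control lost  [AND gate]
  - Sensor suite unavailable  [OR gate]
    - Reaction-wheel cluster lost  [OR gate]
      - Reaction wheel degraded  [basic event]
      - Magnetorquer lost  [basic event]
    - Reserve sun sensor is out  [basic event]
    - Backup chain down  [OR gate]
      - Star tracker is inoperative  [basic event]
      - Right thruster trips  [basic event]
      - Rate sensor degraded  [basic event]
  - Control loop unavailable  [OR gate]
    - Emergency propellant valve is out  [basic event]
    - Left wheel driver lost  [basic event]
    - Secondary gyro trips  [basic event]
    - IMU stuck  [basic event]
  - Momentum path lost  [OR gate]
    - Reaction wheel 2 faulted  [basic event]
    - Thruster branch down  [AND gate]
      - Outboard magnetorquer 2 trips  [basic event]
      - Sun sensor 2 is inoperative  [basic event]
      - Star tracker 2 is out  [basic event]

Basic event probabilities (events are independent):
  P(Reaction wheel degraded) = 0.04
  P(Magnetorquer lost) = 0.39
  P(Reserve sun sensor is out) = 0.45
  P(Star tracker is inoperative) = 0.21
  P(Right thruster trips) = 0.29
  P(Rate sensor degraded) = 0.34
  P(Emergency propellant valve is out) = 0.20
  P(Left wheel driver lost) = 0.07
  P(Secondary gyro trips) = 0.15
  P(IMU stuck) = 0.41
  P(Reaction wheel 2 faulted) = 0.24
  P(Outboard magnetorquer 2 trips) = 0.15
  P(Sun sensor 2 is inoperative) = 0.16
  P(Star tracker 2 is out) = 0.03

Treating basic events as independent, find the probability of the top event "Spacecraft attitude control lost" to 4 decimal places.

0.1328

P(Reaction-wheel cluster lost) [OR] = 1 − (1−0.04) × (1−0.39) = 0.414400
P(Backup chain down) [OR] = 1 − (1−0.21) × (1−0.29) × (1−0.34) = 0.629806
P(Sensor suite unavailable) [OR] = 1 − (1−0.414400) × (1−0.45) × (1−0.629806) = 0.880768
P(Control loop unavailable) [OR] = 1 − (1−0.20) × (1−0.07) × (1−0.15) × (1−0.41) = 0.626884
P(Thruster branch down) [AND] = 0.15 × 0.16 × 0.03 = 0.000720
P(Momentum path lost) [OR] = 1 − (1−0.24) × (1−0.000720) = 0.240547
P(Spacecraft attitude control lost) [AND] = 0.880768 × 0.626884 × 0.240547 = 0.132815
Rounded to 4 decimal places: P(Spacecraft attitude control lost) ≈ 0.1328.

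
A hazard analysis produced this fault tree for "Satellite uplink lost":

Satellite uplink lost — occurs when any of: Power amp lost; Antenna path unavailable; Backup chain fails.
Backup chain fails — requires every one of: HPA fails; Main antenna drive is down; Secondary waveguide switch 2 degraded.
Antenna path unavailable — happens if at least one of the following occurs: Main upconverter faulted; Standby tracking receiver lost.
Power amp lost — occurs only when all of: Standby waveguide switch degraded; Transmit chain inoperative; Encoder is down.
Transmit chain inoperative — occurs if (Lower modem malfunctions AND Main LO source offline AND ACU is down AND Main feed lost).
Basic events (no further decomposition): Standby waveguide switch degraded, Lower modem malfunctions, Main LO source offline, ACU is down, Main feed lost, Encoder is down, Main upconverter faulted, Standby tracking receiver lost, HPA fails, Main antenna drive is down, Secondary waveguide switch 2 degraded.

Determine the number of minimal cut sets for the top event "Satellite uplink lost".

4

Transmit chain inoperative [AND]: one cut set from each child combined → 1 × 1 × 1 × 1 = 1 cut set(s).
Power amp lost [AND]: one cut set from each child combined → 1 × 1 × 1 = 1 cut set(s).
Antenna path unavailable [OR]: union of children's cut sets → 2 cut set(s).
Backup chain fails [AND]: one cut set from each child combined → 1 × 1 × 1 = 1 cut set(s).
Satellite uplink lost [OR]: union of children's cut sets → 4 cut set(s).
Minimal cut sets: {ACU is down, Encoder is down, Lower modem malfunctions, Main LO source offline, Main feed lost, Standby waveguide switch degraded}; {Main upconverter faulted}; {Standby tracking receiver lost}; {HPA fails, Main antenna drive is down, Secondary waveguide switch 2 degraded}.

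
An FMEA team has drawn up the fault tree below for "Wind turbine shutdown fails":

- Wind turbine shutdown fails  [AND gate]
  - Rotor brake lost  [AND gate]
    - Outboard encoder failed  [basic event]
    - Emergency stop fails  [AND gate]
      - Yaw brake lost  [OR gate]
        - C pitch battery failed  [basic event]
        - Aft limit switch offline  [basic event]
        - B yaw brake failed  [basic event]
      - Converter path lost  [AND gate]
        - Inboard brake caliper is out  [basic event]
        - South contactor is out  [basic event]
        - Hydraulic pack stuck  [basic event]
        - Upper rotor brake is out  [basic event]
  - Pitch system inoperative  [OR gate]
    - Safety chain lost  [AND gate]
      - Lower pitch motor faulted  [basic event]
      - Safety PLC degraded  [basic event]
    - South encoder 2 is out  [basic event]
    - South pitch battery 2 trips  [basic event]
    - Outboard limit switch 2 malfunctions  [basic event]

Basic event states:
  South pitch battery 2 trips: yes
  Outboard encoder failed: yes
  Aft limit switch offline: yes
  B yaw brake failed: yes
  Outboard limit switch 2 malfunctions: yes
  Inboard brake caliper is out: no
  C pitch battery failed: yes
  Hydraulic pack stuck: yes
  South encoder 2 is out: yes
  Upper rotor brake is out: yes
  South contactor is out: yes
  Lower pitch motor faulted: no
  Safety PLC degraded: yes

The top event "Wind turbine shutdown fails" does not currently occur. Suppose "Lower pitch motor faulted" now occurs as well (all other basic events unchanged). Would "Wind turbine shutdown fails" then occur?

No

Counterfactual: set "Lower pitch motor faulted" to occurred.
Yaw brake lost [OR]: C pitch battery failed=occurs, Aft limit switch offline=occurs, B yaw brake failed=occurs → at least one input occurs → occurs.
Converter path lost [AND]: Inboard brake caliper is out=not, South contactor is out=occurs, Hydraulic pack stuck=occurs, Upper rotor brake is out=occurs → not all inputs occur → does not occur.
Emergency stop fails [AND]: Yaw brake lost=occurs, Converter path lost=not → not all inputs occur → does not occur.
Rotor brake lost [AND]: Outboard encoder failed=occurs, Emergency stop fails=not → not all inputs occur → does not occur.
Safety chain lost [AND]: Lower pitch motor faulted=occurs, Safety PLC degraded=occurs → all inputs occur → occurs.
Pitch system inoperative [OR]: Safety chain lost=occurs, South encoder 2 is out=occurs, South pitch battery 2 trips=occurs, Outboard limit switch 2 malfunctions=occurs → at least one input occurs → occurs.
Wind turbine shutdown fails [AND]: Rotor brake lost=not, Pitch system inoperative=occurs → not all inputs occur → does not occur.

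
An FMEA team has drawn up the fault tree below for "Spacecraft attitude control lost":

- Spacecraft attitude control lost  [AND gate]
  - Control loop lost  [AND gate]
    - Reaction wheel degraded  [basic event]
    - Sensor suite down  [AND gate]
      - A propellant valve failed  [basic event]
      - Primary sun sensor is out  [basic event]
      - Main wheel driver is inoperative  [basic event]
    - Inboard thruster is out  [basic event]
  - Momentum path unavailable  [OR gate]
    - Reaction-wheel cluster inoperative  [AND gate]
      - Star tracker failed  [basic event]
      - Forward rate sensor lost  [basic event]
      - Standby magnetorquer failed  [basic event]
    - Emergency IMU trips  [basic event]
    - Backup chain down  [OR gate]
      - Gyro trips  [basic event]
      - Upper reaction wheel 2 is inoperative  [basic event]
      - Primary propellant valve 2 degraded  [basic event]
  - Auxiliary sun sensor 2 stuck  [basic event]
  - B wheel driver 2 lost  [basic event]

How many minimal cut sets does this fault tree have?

Sensor suite down [AND]: one cut set from each child combined → 1 × 1 × 1 = 1 cut set(s).
Control loop lost [AND]: one cut set from each child combined → 1 × 1 × 1 = 1 cut set(s).
Reaction-wheel cluster inoperative [AND]: one cut set from each child combined → 1 × 1 × 1 = 1 cut set(s).
Backup chain down [OR]: union of children's cut sets → 3 cut set(s).
Momentum path unavailable [OR]: union of children's cut sets → 5 cut set(s).
Spacecraft attitude control lost [AND]: one cut set from each child combined → 1 × 5 × 1 × 1 = 5 cut set(s).
Minimal cut sets: {A propellant valve failed, Auxiliary sun sensor 2 stuck, B wheel driver 2 lost, Forward rate sensor lost, Inboard thruster is out, Main wheel driver is inoperative, Primary sun sensor is out, Reaction wheel degraded, Standby magnetorquer failed, Star tracker failed}; {A propellant valve failed, Auxiliary sun sensor 2 stuck, B wheel driver 2 lost, Emergency IMU trips, Inboard thruster is out, Main wheel driver is inoperative, Primary sun sensor is out, Reaction wheel degraded}; {A propellant valve failed, Auxiliary sun sensor 2 stuck, B wheel driver 2 lost, Gyro trips, Inboard thruster is out, Main wheel driver is inoperative, Primary sun sensor is out, Reaction wheel degraded}; {A propellant valve failed, Auxiliary sun sensor 2 stuck, B wheel driver 2 lost, Inboard thruster is out, Main wheel driver is inoperative, Primary sun sensor is out, Reaction wheel degraded, Upper reaction wheel 2 is inoperative}; {A propellant valve failed, Auxiliary sun sensor 2 stuck, B wheel driver 2 lost, Inboard thruster is out, Main wheel driver is inoperative, Primary propellant valve 2 degraded, Primary sun sensor is out, Reaction wheel degraded}.

5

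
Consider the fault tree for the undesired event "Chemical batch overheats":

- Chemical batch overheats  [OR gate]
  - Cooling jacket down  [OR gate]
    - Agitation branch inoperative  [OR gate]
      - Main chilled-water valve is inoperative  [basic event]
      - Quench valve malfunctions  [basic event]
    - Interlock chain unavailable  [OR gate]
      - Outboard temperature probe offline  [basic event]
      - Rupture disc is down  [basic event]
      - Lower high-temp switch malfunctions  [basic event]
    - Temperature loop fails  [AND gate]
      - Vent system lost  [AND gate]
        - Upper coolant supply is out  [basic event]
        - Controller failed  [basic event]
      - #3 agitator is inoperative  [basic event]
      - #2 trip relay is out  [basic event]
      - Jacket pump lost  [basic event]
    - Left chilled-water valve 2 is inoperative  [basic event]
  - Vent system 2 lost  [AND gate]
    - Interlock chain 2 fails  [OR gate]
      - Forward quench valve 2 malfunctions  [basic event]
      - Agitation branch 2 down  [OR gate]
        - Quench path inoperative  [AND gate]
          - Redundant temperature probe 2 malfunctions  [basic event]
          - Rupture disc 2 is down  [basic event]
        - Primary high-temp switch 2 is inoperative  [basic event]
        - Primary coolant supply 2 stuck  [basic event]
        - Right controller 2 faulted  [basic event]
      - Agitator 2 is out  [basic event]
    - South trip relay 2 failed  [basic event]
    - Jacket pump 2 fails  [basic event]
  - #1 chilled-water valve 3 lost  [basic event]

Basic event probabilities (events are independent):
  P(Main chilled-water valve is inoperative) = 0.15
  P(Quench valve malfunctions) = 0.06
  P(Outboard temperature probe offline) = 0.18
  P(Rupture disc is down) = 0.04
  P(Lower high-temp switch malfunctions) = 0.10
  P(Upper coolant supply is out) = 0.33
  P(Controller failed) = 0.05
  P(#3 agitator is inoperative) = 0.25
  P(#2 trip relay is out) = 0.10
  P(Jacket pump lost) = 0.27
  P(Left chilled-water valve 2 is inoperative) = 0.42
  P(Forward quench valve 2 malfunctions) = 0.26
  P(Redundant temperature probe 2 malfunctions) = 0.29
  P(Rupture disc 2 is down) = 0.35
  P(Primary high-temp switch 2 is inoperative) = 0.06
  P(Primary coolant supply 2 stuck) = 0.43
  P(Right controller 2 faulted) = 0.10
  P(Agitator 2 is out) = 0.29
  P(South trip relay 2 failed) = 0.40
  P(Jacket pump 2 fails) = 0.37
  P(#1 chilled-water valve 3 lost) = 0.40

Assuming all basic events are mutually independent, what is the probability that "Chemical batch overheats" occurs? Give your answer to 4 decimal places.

P(Agitation branch inoperative) [OR] = 1 − (1−0.15) × (1−0.06) = 0.201000
P(Interlock chain unavailable) [OR] = 1 − (1−0.18) × (1−0.04) × (1−0.10) = 0.291520
P(Vent system lost) [AND] = 0.33 × 0.05 = 0.016500
P(Temperature loop fails) [AND] = 0.016500 × 0.25 × 0.10 × 0.27 = 0.000111
P(Cooling jacket down) [OR] = 1 − (1−0.201000) × (1−0.291520) × (1−0.000111) × (1−0.42) = 0.671713
P(Quench path inoperative) [AND] = 0.29 × 0.35 = 0.101500
P(Agitation branch 2 down) [OR] = 1 − (1−0.101500) × (1−0.06) × (1−0.43) × (1−0.10) = 0.566725
P(Interlock chain 2 fails) [OR] = 1 − (1−0.26) × (1−0.566725) × (1−0.29) = 0.772357
P(Vent system 2 lost) [AND] = 0.772357 × 0.40 × 0.37 = 0.114309
P(Chemical batch overheats) [OR] = 1 − (1−0.671713) × (1−0.114309) × (1−0.40) = 0.825543
Rounded to 4 decimal places: P(Chemical batch overheats) ≈ 0.8255.

0.8255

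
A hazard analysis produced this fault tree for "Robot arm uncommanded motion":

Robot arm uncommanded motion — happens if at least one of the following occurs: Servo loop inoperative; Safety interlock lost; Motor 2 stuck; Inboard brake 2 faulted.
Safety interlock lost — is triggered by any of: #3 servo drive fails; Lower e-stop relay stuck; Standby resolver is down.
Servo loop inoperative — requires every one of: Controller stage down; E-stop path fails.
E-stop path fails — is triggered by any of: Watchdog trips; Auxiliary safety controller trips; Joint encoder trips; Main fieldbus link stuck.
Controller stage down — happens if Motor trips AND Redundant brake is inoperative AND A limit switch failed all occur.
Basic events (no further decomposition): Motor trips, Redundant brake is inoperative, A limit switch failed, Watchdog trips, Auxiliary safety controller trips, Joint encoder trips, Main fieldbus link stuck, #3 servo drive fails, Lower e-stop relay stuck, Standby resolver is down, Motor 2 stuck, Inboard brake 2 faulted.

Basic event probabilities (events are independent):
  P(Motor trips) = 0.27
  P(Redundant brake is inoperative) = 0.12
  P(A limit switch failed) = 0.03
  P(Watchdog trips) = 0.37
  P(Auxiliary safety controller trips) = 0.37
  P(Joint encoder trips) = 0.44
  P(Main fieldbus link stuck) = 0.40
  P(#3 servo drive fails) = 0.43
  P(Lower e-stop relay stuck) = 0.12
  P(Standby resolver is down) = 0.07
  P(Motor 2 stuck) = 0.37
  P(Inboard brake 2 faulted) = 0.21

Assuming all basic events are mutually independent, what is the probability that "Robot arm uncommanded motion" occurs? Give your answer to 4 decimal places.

0.7680

P(Controller stage down) [AND] = 0.27 × 0.12 × 0.03 = 0.000972
P(E-stop path fails) [OR] = 1 − (1−0.37) × (1−0.37) × (1−0.44) × (1−0.40) = 0.866642
P(Servo loop inoperative) [AND] = 0.000972 × 0.866642 = 0.000842
P(Safety interlock lost) [OR] = 1 − (1−0.43) × (1−0.12) × (1−0.07) = 0.533512
P(Robot arm uncommanded motion) [OR] = 1 − (1−0.000842) × (1−0.533512) × (1−0.37) × (1−0.21) = 0.768024
Rounded to 4 decimal places: P(Robot arm uncommanded motion) ≈ 0.7680.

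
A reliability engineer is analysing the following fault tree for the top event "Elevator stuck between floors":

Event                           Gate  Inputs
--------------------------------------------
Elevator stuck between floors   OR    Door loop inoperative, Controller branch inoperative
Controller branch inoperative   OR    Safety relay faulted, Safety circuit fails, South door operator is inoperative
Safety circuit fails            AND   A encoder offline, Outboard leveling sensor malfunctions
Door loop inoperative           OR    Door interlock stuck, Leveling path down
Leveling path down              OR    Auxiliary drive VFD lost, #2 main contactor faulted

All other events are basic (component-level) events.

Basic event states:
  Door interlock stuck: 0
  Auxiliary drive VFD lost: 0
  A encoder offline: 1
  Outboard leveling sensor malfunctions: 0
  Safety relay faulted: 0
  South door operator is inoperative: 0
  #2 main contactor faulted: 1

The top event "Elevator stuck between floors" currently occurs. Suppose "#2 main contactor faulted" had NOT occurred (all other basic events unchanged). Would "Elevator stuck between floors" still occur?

Counterfactual: set "#2 main contactor faulted" to not occurred.
Leveling path down [OR]: Auxiliary drive VFD lost=not, #2 main contactor faulted=not → no input occurs → does not occur.
Door loop inoperative [OR]: Door interlock stuck=not, Leveling path down=not → no input occurs → does not occur.
Safety circuit fails [AND]: A encoder offline=occurs, Outboard leveling sensor malfunctions=not → not all inputs occur → does not occur.
Controller branch inoperative [OR]: Safety relay faulted=not, Safety circuit fails=not, South door operator is inoperative=not → no input occurs → does not occur.
Elevator stuck between floors [OR]: Door loop inoperative=not, Controller branch inoperative=not → no input occurs → does not occur.

No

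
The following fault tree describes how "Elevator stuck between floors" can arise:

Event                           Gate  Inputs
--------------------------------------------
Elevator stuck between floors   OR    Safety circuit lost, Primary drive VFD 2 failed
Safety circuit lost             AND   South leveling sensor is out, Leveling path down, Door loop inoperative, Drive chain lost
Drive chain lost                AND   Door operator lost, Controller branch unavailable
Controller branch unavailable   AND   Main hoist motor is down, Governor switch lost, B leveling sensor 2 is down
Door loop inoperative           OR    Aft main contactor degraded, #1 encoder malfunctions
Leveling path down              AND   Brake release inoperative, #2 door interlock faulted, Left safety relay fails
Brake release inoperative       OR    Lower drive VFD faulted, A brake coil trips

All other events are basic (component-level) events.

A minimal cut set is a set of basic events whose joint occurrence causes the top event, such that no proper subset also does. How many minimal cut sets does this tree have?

Brake release inoperative [OR]: union of children's cut sets → 2 cut set(s).
Leveling path down [AND]: one cut set from each child combined → 2 × 1 × 1 = 2 cut set(s).
Door loop inoperative [OR]: union of children's cut sets → 2 cut set(s).
Controller branch unavailable [AND]: one cut set from each child combined → 1 × 1 × 1 = 1 cut set(s).
Drive chain lost [AND]: one cut set from each child combined → 1 × 1 = 1 cut set(s).
Safety circuit lost [AND]: one cut set from each child combined → 1 × 2 × 2 × 1 = 4 cut set(s).
Elevator stuck between floors [OR]: union of children's cut sets → 5 cut set(s).
Minimal cut sets: {#2 door interlock faulted, Aft main contactor degraded, B leveling sensor 2 is down, Door operator lost, Governor switch lost, Left safety relay fails, Lower drive VFD faulted, Main hoist motor is down, South leveling sensor is out}; {#1 encoder malfunctions, #2 door interlock faulted, B leveling sensor 2 is down, Door operator lost, Governor switch lost, Left safety relay fails, Lower drive VFD faulted, Main hoist motor is down, South leveling sensor is out}; {#2 door interlock faulted, A brake coil trips, Aft main contactor degraded, B leveling sensor 2 is down, Door operator lost, Governor switch lost, Left safety relay fails, Main hoist motor is down, South leveling sensor is out}; {#1 encoder malfunctions, #2 door interlock faulted, A brake coil trips, B leveling sensor 2 is down, Door operator lost, Governor switch lost, Left safety relay fails, Main hoist motor is down, South leveling sensor is out}; {Primary drive VFD 2 failed}.

5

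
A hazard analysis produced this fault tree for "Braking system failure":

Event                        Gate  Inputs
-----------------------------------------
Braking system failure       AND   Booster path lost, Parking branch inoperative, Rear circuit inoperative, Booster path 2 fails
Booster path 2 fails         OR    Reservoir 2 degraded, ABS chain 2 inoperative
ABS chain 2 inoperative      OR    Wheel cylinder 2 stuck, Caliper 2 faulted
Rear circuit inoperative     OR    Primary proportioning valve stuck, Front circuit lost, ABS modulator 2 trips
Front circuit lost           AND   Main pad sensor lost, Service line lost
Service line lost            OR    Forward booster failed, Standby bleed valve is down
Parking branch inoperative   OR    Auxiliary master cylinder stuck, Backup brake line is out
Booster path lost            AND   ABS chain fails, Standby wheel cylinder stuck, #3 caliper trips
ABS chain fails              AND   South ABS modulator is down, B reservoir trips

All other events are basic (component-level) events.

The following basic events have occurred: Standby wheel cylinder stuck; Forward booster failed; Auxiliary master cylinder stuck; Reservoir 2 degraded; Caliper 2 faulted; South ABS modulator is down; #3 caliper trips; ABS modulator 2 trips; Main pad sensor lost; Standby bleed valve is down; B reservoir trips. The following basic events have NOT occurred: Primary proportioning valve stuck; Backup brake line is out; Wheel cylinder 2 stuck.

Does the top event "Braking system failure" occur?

ABS chain fails [AND]: South ABS modulator is down=occurs, B reservoir trips=occurs → all inputs occur → occurs.
Booster path lost [AND]: ABS chain fails=occurs, Standby wheel cylinder stuck=occurs, #3 caliper trips=occurs → all inputs occur → occurs.
Parking branch inoperative [OR]: Auxiliary master cylinder stuck=occurs, Backup brake line is out=not → at least one input occurs → occurs.
Service line lost [OR]: Forward booster failed=occurs, Standby bleed valve is down=occurs → at least one input occurs → occurs.
Front circuit lost [AND]: Main pad sensor lost=occurs, Service line lost=occurs → all inputs occur → occurs.
Rear circuit inoperative [OR]: Primary proportioning valve stuck=not, Front circuit lost=occurs, ABS modulator 2 trips=occurs → at least one input occurs → occurs.
ABS chain 2 inoperative [OR]: Wheel cylinder 2 stuck=not, Caliper 2 faulted=occurs → at least one input occurs → occurs.
Booster path 2 fails [OR]: Reservoir 2 degraded=occurs, ABS chain 2 inoperative=occurs → at least one input occurs → occurs.
Braking system failure [AND]: Booster path lost=occurs, Parking branch inoperative=occurs, Rear circuit inoperative=occurs, Booster path 2 fails=occurs → all inputs occur → occurs.

Yes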